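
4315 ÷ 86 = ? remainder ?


4315 = 86 * 50 + 15
Check: 4300 + 15 = 4315

q = 50, r = 15


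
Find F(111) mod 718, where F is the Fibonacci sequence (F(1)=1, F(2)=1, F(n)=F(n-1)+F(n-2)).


F(k) mod 718 for k=1..111:
1, 1, 2, 3, 5, 8, 13, 21, 34, 55, 89, 144, 233, 377, 610, 269, 161, 430, 591, 303, 176, 479, 655, 416, 353, 51, 404, 455, 141, 596, 19, 615, 634, 531, 447, 260, 707, 249, 238, 487, 7, 494, 501, 277, 60, 337, 397, 16, 413, 429, 124, 553, 677, 512, 471, 265, 18, 283, 301, 584, 167, 33, 200, 233, 433, 666, 381, 329, 710, 321, 313, 634, 229, 145, 374, 519, 175, 694, 151, 127, 278, 405, 683, 370, 335, 705, 322, 309, 631, 222, 135, 357, 492, 131, 623, 36, 659, 695, 636, 613, 531, 426, 239, 665, 186, 133, 319, 452, 53, 505, 558
F(111) mod 718 = 558


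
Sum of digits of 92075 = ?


9 + 2 + 0 + 7 + 5 = 23


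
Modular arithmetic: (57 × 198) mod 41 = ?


57 × 198 = 11286
11286 mod 41 = 11


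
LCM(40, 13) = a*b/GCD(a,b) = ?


GCD(40, 13) = 1
LCM = 40*13/1 = 520/1 = 520

LCM = 520


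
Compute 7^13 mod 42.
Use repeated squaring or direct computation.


7^1 mod 42 = 7
7^2 mod 42 = 7
7^3 mod 42 = 7
7^4 mod 42 = 7
7^5 mod 42 = 7
7^6 mod 42 = 7
7^7 mod 42 = 7
7^8 mod 42 = 7
7^9 mod 42 = 7
7^10 mod 42 = 7
7^11 mod 42 = 7
7^12 mod 42 = 7
7^13 mod 42 = 7


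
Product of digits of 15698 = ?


1 × 5 × 6 × 9 × 8 = 2160


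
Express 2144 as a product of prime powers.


2144 / 2 = 1072
1072 / 2 = 536
536 / 2 = 268
268 / 2 = 134
134 / 2 = 67
67 / 67 = 1
2144 = 2^5 × 67


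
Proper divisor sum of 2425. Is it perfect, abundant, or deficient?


Proper divisors: 1, 5, 25, 97, 485
Sum = 1 + 5 + 25 + 97 + 485 = 613
613 < 2425 → deficient

s(2425) = 613 (deficient)


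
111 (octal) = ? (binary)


111 (base 8) = 73 (decimal)
73 (decimal) = 1001001 (base 2)


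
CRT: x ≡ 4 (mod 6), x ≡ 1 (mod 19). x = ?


M = 6*19 = 114
M1 = M/6 = 19, M2 = M/19 = 6
M1^(-1) mod 6 = 1, M2^(-1) mod 19 = 16
x = 4*19*1 + 1*6*16 = 172
172 mod 114 = 58
Check: 58 mod 6 = 4 ✓, 58 mod 19 = 1 ✓

x ≡ 58 (mod 114)


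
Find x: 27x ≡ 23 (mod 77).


GCD(27, 77) = 1, unique solution
a^(-1) mod 77 = 20
x = 20 * 23 mod 77 = 75

x ≡ 75 (mod 77)


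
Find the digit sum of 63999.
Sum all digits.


6 + 3 + 9 + 9 + 9 = 36


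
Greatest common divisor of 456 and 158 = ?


456 = 2 * 158 + 140
158 = 1 * 140 + 18
140 = 7 * 18 + 14
18 = 1 * 14 + 4
14 = 3 * 4 + 2
4 = 2 * 2 + 0
GCD = 2


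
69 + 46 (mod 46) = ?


69 + 46 = 115
115 mod 46 = 23


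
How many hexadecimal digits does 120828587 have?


120828587 in base 16 = 733B2AB
Number of digits = 7

7 digits (base 16)


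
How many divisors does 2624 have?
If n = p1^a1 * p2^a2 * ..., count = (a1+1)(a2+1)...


2624 = 2^6 × 41^1
d(2624) = (6+1) × (1+1) = 14

14 divisors


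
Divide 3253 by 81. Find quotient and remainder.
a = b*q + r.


3253 = 81 * 40 + 13
Check: 3240 + 13 = 3253

q = 40, r = 13


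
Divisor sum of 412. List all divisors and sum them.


Divisors of 412: 1, 2, 4, 103, 206, 412
Sum = 1 + 2 + 4 + 103 + 206 + 412 = 728

σ(412) = 728


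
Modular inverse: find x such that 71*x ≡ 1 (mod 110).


Use the extended Euclidean algorithm on (110, 71); each row r = 110*s + 71*t:
r=110, s=1, t=0
r=71, s=0, t=1
q=1: r=39, s=1, t=-1   [110*(1) + 71*(-1) = 39]
q=1: r=32, s=-1, t=2   [110*(-1) + 71*(2) = 32]
q=1: r=7, s=2, t=-3   [110*(2) + 71*(-3) = 7]
q=4: r=4, s=-9, t=14   [110*(-9) + 71*(14) = 4]
q=1: r=3, s=11, t=-17   [110*(11) + 71*(-17) = 3]
q=1: r=1, s=-20, t=31   [110*(-20) + 71*(31) = 1]
q=3: r=0, s=71, t=-110   [110*(71) + 71*(-110) = 0]
GCD = 1 with t = 31, so 71*(31) ≡ 1 (mod 110)
Inverse = 31 mod 110 = 31
Check: 71 * 31 = 2201 ≡ 1 (mod 110)

71^(-1) ≡ 31 (mod 110)


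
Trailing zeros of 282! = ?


floor(282/5) = 56
floor(282/25) = 11
floor(282/125) = 2
Total = 69

69 trailing zeros


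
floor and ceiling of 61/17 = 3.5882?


61/17 = 3.5882
floor = 3
ceil = 4

floor = 3, ceil = 4


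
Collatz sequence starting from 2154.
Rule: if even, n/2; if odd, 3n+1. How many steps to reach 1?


2154 → 1077 → 3232 → 1616 → 808 → 404 → 202 → 101 → 304 → 152 → 76 → 38 → 19 → 58 → 29 → 88 → 44 → 22 → 11 → 34 → 17 → 52 → 26 → 13 → 40 → 20 → 10 → 5 → 16 → 8 → 4 → 2 → 1
Total steps = 32

32 steps


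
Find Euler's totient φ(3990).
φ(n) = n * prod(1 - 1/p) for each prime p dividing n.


3990 = 2 × 3 × 5 × 7 × 19
Prime factors: 2, 3, 5, 7, 19
φ(3990) = 3990 × (1-1/2) × (1-1/3) × (1-1/5) × (1-1/7) × (1-1/19)
= 3990 × 1/2 × 2/3 × 4/5 × 6/7 × 18/19 = 864

φ(3990) = 864


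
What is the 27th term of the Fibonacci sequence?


Sequence: 1, 1, 2, 3, 5, 8, 13, 21, 34, 55, 89, 144, 233, 377, 610, 987, 1597, 2584, 4181, 6765, 10946, 17711, 28657, 46368, 75025, 121393, 196418
F(27) = 196418


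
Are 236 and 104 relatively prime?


Euclidean algorithm:
236 = 2 * 104 + 28
104 = 3 * 28 + 20
28 = 1 * 20 + 8
20 = 2 * 8 + 4
8 = 2 * 4 + 0
GCD(236, 104) = 4

No, not coprime (GCD = 4)


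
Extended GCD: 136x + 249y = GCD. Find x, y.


Tabular extended Euclidean (each row: r = 136*s + 249*t):
r=136, s=1, t=0
r=249, s=0, t=1
q=0: r=136, s=1, t=0   [136*(1) + 249*(0) = 136]
q=1: r=113, s=-1, t=1   [136*(-1) + 249*(1) = 113]
q=1: r=23, s=2, t=-1   [136*(2) + 249*(-1) = 23]
q=4: r=21, s=-9, t=5   [136*(-9) + 249*(5) = 21]
q=1: r=2, s=11, t=-6   [136*(11) + 249*(-6) = 2]
q=10: r=1, s=-119, t=65   [136*(-119) + 249*(65) = 1]
q=2: r=0, s=249, t=-136   [136*(249) + 249*(-136) = 0]
GCD = 1; from the row with r=1: x=-119, y=65
Check: 136*(-119) + 249*(65) = -16184 + 16185 = 1

GCD = 1, x = -119, y = 65


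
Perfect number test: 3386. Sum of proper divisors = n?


Proper divisors of 3386: 1, 2, 1693
Sum = 1 + 2 + 1693 = 1696

No, 3386 is not perfect (1696 ≠ 3386)


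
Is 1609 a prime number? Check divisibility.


Check divisors up to sqrt(1609) = 40.1123
No divisors found.
1609 is prime.

Yes, 1609 is prime


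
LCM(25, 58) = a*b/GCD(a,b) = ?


GCD(25, 58) = 1
LCM = 25*58/1 = 1450/1 = 1450

LCM = 1450


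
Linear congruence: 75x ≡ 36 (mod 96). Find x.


GCD(75, 96) = 3 divides 36
Divide: 25x ≡ 12 (mod 32)
x ≡ 12 (mod 32)


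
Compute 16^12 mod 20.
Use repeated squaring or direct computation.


16^1 mod 20 = 16
16^2 mod 20 = 16
16^3 mod 20 = 16
16^4 mod 20 = 16
16^5 mod 20 = 16
16^6 mod 20 = 16
16^7 mod 20 = 16
16^8 mod 20 = 16
16^9 mod 20 = 16
16^10 mod 20 = 16
16^11 mod 20 = 16
16^12 mod 20 = 16


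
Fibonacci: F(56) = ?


Sequence: 1, 1, 2, 3, 5, 8, 13, 21, 34, 55, 89, 144, 233, 377, 610, 987, 1597, 2584, 4181, 6765, 10946, 17711, 28657, 46368, 75025, 121393, 196418, 317811, 514229, 832040, 1346269, 2178309, 3524578, 5702887, 9227465, 14930352, 24157817, 39088169, 63245986, 102334155, 165580141, 267914296, 433494437, 701408733, 1134903170, 1836311903, 2971215073, 4807526976, 7778742049, 12586269025, 20365011074, 32951280099, 53316291173, 86267571272, 139583862445, 225851433717
F(56) = 225851433717


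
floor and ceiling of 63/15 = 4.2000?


63/15 = 4.2000
floor = 4
ceil = 5

floor = 4, ceil = 5


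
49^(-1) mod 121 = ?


Use the extended Euclidean algorithm on (121, 49); each row r = 121*s + 49*t:
r=121, s=1, t=0
r=49, s=0, t=1
q=2: r=23, s=1, t=-2   [121*(1) + 49*(-2) = 23]
q=2: r=3, s=-2, t=5   [121*(-2) + 49*(5) = 3]
q=7: r=2, s=15, t=-37   [121*(15) + 49*(-37) = 2]
q=1: r=1, s=-17, t=42   [121*(-17) + 49*(42) = 1]
q=2: r=0, s=49, t=-121   [121*(49) + 49*(-121) = 0]
GCD = 1 with t = 42, so 49*(42) ≡ 1 (mod 121)
Inverse = 42 mod 121 = 42
Check: 49 * 42 = 2058 ≡ 1 (mod 121)

49^(-1) ≡ 42 (mod 121)


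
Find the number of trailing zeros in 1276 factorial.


floor(1276/5) = 255
floor(1276/25) = 51
floor(1276/125) = 10
floor(1276/625) = 2
Total = 318

318 trailing zeros


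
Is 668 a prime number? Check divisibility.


668 / 2 = 334 (exact division)
668 is NOT prime.

No, 668 is not prime


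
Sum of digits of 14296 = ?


1 + 4 + 2 + 9 + 6 = 22


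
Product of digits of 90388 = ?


9 × 0 × 3 × 8 × 8 = 0


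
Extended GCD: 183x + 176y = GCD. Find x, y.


Tabular extended Euclidean (each row: r = 183*s + 176*t):
r=183, s=1, t=0
r=176, s=0, t=1
q=1: r=7, s=1, t=-1   [183*(1) + 176*(-1) = 7]
q=25: r=1, s=-25, t=26   [183*(-25) + 176*(26) = 1]
q=7: r=0, s=176, t=-183   [183*(176) + 176*(-183) = 0]
GCD = 1; from the row with r=1: x=-25, y=26
Check: 183*(-25) + 176*(26) = -4575 + 4576 = 1

GCD = 1, x = -25, y = 26


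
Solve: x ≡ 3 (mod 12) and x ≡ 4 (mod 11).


M = 12*11 = 132
M1 = M/12 = 11, M2 = M/11 = 12
M1^(-1) mod 12 = 11, M2^(-1) mod 11 = 1
x = 3*11*11 + 4*12*1 = 411
411 mod 132 = 15
Check: 15 mod 12 = 3 ✓, 15 mod 11 = 4 ✓

x ≡ 15 (mod 132)


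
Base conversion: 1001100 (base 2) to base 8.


1001100 (base 2) = 76 (decimal)
76 (decimal) = 114 (base 8)


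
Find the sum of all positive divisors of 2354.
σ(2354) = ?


Divisors of 2354: 1, 2, 11, 22, 107, 214, 1177, 2354
Sum = 1 + 2 + 11 + 22 + 107 + 214 + 1177 + 2354 = 3888

σ(2354) = 3888


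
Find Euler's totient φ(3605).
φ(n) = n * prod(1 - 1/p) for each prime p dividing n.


3605 = 5 × 7 × 103
Prime factors: 5, 7, 103
φ(3605) = 3605 × (1-1/5) × (1-1/7) × (1-1/103)
= 3605 × 4/5 × 6/7 × 102/103 = 2448

φ(3605) = 2448


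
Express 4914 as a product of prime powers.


4914 / 2 = 2457
2457 / 3 = 819
819 / 3 = 273
273 / 3 = 91
91 / 7 = 13
13 / 13 = 1
4914 = 2 × 3^3 × 7 × 13


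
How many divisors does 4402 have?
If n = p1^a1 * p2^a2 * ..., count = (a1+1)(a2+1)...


4402 = 2^1 × 31^1 × 71^1
d(4402) = (1+1) × (1+1) × (1+1) = 8

8 divisors


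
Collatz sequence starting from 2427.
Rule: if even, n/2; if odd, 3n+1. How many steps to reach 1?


2427 → 7282 → 3641 → 10924 → 5462 → 2731 → 8194 → 4097 → 12292 → 6146 → 3073 → 9220 → 4610 → 2305 → 6916 → 3458 → 1729 → 5188 → 2594 → 1297 → 3892 → 1946 → 973 → 2920 → 1460 → 730 → 365 → 1096 → 548 → 274 → 137 → 412 → 206 → 103 → 310 → 155 → 466 → 233 → 700 → 350 → 175 → 526 → 263 → 790 → 395 → 1186 → 593 → 1780 → 890 → 445 → 1336 → 668 → 334 → 167 → 502 → 251 → 754 → 377 → 1132 → 566 → 283 → 850 → 425 → 1276 → 638 → 319 → 958 → 479 → 1438 → 719 → 2158 → 1079 → 3238 → 1619 → 4858 → 2429 → 7288 → 3644 → 1822 → 911 → 2734 → 1367 → 4102 → 2051 → 6154 → 3077 → 9232 → 4616 → 2308 → 1154 → 577 → 1732 → 866 → 433 → 1300 → 650 → 325 → 976 → 488 → 244 → 122 → 61 → 184 → 92 → 46 → 23 → 70 → 35 → 106 → 53 → 160 → 80 → 40 → 20 → 10 → 5 → 16 → 8 → 4 → 2 → 1
Total steps = 120

120 steps


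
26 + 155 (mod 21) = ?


26 + 155 = 181
181 mod 21 = 13


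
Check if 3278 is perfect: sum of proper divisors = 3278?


Proper divisors of 3278: 1, 2, 11, 22, 149, 298, 1639
Sum = 1 + 2 + 11 + 22 + 149 + 298 + 1639 = 2122

No, 3278 is not perfect (2122 ≠ 3278)


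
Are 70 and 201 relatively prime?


Euclidean algorithm:
201 = 2 * 70 + 61
70 = 1 * 61 + 9
61 = 6 * 9 + 7
9 = 1 * 7 + 2
7 = 3 * 2 + 1
2 = 2 * 1 + 0
GCD(70, 201) = 1

Yes, coprime (GCD = 1)


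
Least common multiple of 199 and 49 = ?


GCD(199, 49) = 1
LCM = 199*49/1 = 9751/1 = 9751

LCM = 9751


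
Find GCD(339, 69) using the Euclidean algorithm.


339 = 4 * 69 + 63
69 = 1 * 63 + 6
63 = 10 * 6 + 3
6 = 2 * 3 + 0
GCD = 3


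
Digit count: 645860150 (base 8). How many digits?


645860150 in base 8 = 4637605466
Number of digits = 10

10 digits (base 8)


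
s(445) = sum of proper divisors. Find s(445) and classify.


Proper divisors: 1, 5, 89
Sum = 1 + 5 + 89 = 95
95 < 445 → deficient

s(445) = 95 (deficient)


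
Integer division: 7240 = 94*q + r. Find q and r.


7240 = 94 * 77 + 2
Check: 7238 + 2 = 7240

q = 77, r = 2


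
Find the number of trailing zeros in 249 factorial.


floor(249/5) = 49
floor(249/25) = 9
floor(249/125) = 1
Total = 59

59 trailing zeros


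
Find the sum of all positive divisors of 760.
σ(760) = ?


Divisors of 760: 1, 2, 4, 5, 8, 10, 19, 20, 38, 40, 76, 95, 152, 190, 380, 760
Sum = 1 + 2 + 4 + 5 + 8 + 10 + 19 + 20 + 38 + 40 + 76 + 95 + 152 + 190 + 380 + 760 = 1800

σ(760) = 1800


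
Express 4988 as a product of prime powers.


4988 / 2 = 2494
2494 / 2 = 1247
1247 / 29 = 43
43 / 43 = 1
4988 = 2^2 × 29 × 43


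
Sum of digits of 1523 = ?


1 + 5 + 2 + 3 = 11


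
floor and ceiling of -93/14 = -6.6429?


-93/14 = -6.6429
floor = -7
ceil = -6

floor = -7, ceil = -6


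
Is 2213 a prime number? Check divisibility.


Check divisors up to sqrt(2213) = 47.0425
No divisors found.
2213 is prime.

Yes, 2213 is prime


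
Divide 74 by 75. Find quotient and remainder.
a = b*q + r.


74 = 75 * 0 + 74
Check: 0 + 74 = 74

q = 0, r = 74


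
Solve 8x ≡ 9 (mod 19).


GCD(8, 19) = 1, unique solution
a^(-1) mod 19 = 12
x = 12 * 9 mod 19 = 13

x ≡ 13 (mod 19)


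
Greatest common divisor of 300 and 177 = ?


300 = 1 * 177 + 123
177 = 1 * 123 + 54
123 = 2 * 54 + 15
54 = 3 * 15 + 9
15 = 1 * 9 + 6
9 = 1 * 6 + 3
6 = 2 * 3 + 0
GCD = 3


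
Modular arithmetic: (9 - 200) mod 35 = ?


9 - 200 = -191
-191 mod 35 = 19


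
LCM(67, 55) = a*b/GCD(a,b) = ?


GCD(67, 55) = 1
LCM = 67*55/1 = 3685/1 = 3685

LCM = 3685


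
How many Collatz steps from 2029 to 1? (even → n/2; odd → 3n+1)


2029 → 6088 → 3044 → 1522 → 761 → 2284 → 1142 → 571 → 1714 → 857 → 2572 → 1286 → 643 → 1930 → 965 → 2896 → 1448 → 724 → 362 → 181 → 544 → 272 → 136 → 68 → 34 → 17 → 52 → 26 → 13 → 40 → 20 → 10 → 5 → 16 → 8 → 4 → 2 → 1
Total steps = 37

37 steps


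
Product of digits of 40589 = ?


4 × 0 × 5 × 8 × 9 = 0


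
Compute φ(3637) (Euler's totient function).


3637 = 3637
Prime factors: 3637
φ(3637) = 3637 × (1-1/3637)
= 3637 × 3636/3637 = 3636

φ(3637) = 3636


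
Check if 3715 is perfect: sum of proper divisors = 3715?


Proper divisors of 3715: 1, 5, 743
Sum = 1 + 5 + 743 = 749

No, 3715 is not perfect (749 ≠ 3715)


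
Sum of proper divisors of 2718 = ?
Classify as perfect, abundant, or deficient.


Proper divisors: 1, 2, 3, 6, 9, 18, 151, 302, 453, 906, 1359
Sum = 1 + 2 + 3 + 6 + 9 + 18 + 151 + 302 + 453 + 906 + 1359 = 3210
3210 > 2718 → abundant

s(2718) = 3210 (abundant)


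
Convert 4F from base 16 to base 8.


4F (base 16) = 79 (decimal)
79 (decimal) = 117 (base 8)


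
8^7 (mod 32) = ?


8^1 mod 32 = 8
8^2 mod 32 = 0
8^3 mod 32 = 0
8^4 mod 32 = 0
8^5 mod 32 = 0
8^6 mod 32 = 0
8^7 mod 32 = 0


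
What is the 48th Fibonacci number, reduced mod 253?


F(k) mod 253 for k=1..48:
1, 1, 2, 3, 5, 8, 13, 21, 34, 55, 89, 144, 233, 124, 104, 228, 79, 54, 133, 187, 67, 1, 68, 69, 137, 206, 90, 43, 133, 176, 56, 232, 35, 14, 49, 63, 112, 175, 34, 209, 243, 199, 189, 135, 71, 206, 24, 230
F(48) mod 253 = 230


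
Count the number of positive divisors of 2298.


2298 = 2^1 × 3^1 × 383^1
d(2298) = (1+1) × (1+1) × (1+1) = 8

8 divisors


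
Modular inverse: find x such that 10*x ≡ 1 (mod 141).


Use the extended Euclidean algorithm on (141, 10); each row r = 141*s + 10*t:
r=141, s=1, t=0
r=10, s=0, t=1
q=14: r=1, s=1, t=-14   [141*(1) + 10*(-14) = 1]
q=10: r=0, s=-10, t=141   [141*(-10) + 10*(141) = 0]
GCD = 1 with t = -14, so 10*(-14) ≡ 1 (mod 141)
Inverse = -14 mod 141 = 127
Check: 10 * 127 = 1270 ≡ 1 (mod 141)

10^(-1) ≡ 127 (mod 141)


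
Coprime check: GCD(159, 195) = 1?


Euclidean algorithm:
195 = 1 * 159 + 36
159 = 4 * 36 + 15
36 = 2 * 15 + 6
15 = 2 * 6 + 3
6 = 2 * 3 + 0
GCD(159, 195) = 3

No, not coprime (GCD = 3)


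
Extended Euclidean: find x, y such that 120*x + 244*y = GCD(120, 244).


Tabular extended Euclidean (each row: r = 120*s + 244*t):
r=120, s=1, t=0
r=244, s=0, t=1
q=0: r=120, s=1, t=0   [120*(1) + 244*(0) = 120]
q=2: r=4, s=-2, t=1   [120*(-2) + 244*(1) = 4]
q=30: r=0, s=61, t=-30   [120*(61) + 244*(-30) = 0]
GCD = 4; from the row with r=4: x=-2, y=1
Check: 120*(-2) + 244*(1) = -240 + 244 = 4

GCD = 4, x = -2, y = 1


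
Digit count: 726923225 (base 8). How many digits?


726923225 in base 8 = 5324773731
Number of digits = 10

10 digits (base 8)


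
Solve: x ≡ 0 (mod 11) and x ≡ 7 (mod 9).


M = 11*9 = 99
M1 = M/11 = 9, M2 = M/9 = 11
M1^(-1) mod 11 = 5, M2^(-1) mod 9 = 5
x = 0*9*5 + 7*11*5 = 385
385 mod 99 = 88
Check: 88 mod 11 = 0 ✓, 88 mod 9 = 7 ✓

x ≡ 88 (mod 99)


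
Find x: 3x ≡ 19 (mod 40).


GCD(3, 40) = 1, unique solution
a^(-1) mod 40 = 27
x = 27 * 19 mod 40 = 33

x ≡ 33 (mod 40)


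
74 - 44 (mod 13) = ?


74 - 44 = 30
30 mod 13 = 4


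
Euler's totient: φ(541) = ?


541 = 541
Prime factors: 541
φ(541) = 541 × (1-1/541)
= 541 × 540/541 = 540

φ(541) = 540


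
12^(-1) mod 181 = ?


Use the extended Euclidean algorithm on (181, 12); each row r = 181*s + 12*t:
r=181, s=1, t=0
r=12, s=0, t=1
q=15: r=1, s=1, t=-15   [181*(1) + 12*(-15) = 1]
q=12: r=0, s=-12, t=181   [181*(-12) + 12*(181) = 0]
GCD = 1 with t = -15, so 12*(-15) ≡ 1 (mod 181)
Inverse = -15 mod 181 = 166
Check: 12 * 166 = 1992 ≡ 1 (mod 181)

12^(-1) ≡ 166 (mod 181)


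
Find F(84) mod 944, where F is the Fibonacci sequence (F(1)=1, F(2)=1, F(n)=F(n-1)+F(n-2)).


F(k) mod 944 for k=1..84:
1, 1, 2, 3, 5, 8, 13, 21, 34, 55, 89, 144, 233, 377, 610, 43, 653, 696, 405, 157, 562, 719, 337, 112, 449, 561, 66, 627, 693, 376, 125, 501, 626, 183, 809, 48, 857, 905, 818, 779, 653, 488, 197, 685, 882, 623, 561, 240, 801, 97, 898, 51, 5, 56, 61, 117, 178, 295, 473, 768, 297, 121, 418, 539, 13, 552, 565, 173, 738, 911, 705, 672, 433, 161, 594, 755, 405, 216, 621, 837, 514, 407, 921, 384
F(84) mod 944 = 384


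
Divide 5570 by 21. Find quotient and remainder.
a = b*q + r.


5570 = 21 * 265 + 5
Check: 5565 + 5 = 5570

q = 265, r = 5


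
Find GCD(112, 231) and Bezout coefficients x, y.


Tabular extended Euclidean (each row: r = 112*s + 231*t):
r=112, s=1, t=0
r=231, s=0, t=1
q=0: r=112, s=1, t=0   [112*(1) + 231*(0) = 112]
q=2: r=7, s=-2, t=1   [112*(-2) + 231*(1) = 7]
q=16: r=0, s=33, t=-16   [112*(33) + 231*(-16) = 0]
GCD = 7; from the row with r=7: x=-2, y=1
Check: 112*(-2) + 231*(1) = -224 + 231 = 7

GCD = 7, x = -2, y = 1


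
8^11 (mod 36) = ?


8^1 mod 36 = 8
8^2 mod 36 = 28
8^3 mod 36 = 8
8^4 mod 36 = 28
8^5 mod 36 = 8
8^6 mod 36 = 28
8^7 mod 36 = 8
8^8 mod 36 = 28
8^9 mod 36 = 8
8^10 mod 36 = 28
8^11 mod 36 = 8


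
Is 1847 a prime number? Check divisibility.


Check divisors up to sqrt(1847) = 42.9767
No divisors found.
1847 is prime.

Yes, 1847 is prime


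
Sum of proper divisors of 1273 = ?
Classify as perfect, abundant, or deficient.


Proper divisors: 1, 19, 67
Sum = 1 + 19 + 67 = 87
87 < 1273 → deficient

s(1273) = 87 (deficient)


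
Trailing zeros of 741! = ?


floor(741/5) = 148
floor(741/25) = 29
floor(741/125) = 5
floor(741/625) = 1
Total = 183

183 trailing zeros


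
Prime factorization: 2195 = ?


2195 / 5 = 439
439 / 439 = 1
2195 = 5 × 439


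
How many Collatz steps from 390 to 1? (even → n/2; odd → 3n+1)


390 → 195 → 586 → 293 → 880 → 440 → 220 → 110 → 55 → 166 → 83 → 250 → 125 → 376 → 188 → 94 → 47 → 142 → 71 → 214 → 107 → 322 → 161 → 484 → 242 → 121 → 364 → 182 → 91 → 274 → 137 → 412 → 206 → 103 → 310 → 155 → 466 → 233 → 700 → 350 → 175 → 526 → 263 → 790 → 395 → 1186 → 593 → 1780 → 890 → 445 → 1336 → 668 → 334 → 167 → 502 → 251 → 754 → 377 → 1132 → 566 → 283 → 850 → 425 → 1276 → 638 → 319 → 958 → 479 → 1438 → 719 → 2158 → 1079 → 3238 → 1619 → 4858 → 2429 → 7288 → 3644 → 1822 → 911 → 2734 → 1367 → 4102 → 2051 → 6154 → 3077 → 9232 → 4616 → 2308 → 1154 → 577 → 1732 → 866 → 433 → 1300 → 650 → 325 → 976 → 488 → 244 → 122 → 61 → 184 → 92 → 46 → 23 → 70 → 35 → 106 → 53 → 160 → 80 → 40 → 20 → 10 → 5 → 16 → 8 → 4 → 2 → 1
Total steps = 120

120 steps


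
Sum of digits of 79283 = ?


7 + 9 + 2 + 8 + 3 = 29


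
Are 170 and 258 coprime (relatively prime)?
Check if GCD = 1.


Euclidean algorithm:
258 = 1 * 170 + 88
170 = 1 * 88 + 82
88 = 1 * 82 + 6
82 = 13 * 6 + 4
6 = 1 * 4 + 2
4 = 2 * 2 + 0
GCD(170, 258) = 2

No, not coprime (GCD = 2)


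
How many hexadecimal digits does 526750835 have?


526750835 in base 16 = 1F659473
Number of digits = 8

8 digits (base 16)


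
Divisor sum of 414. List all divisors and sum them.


Divisors of 414: 1, 2, 3, 6, 9, 18, 23, 46, 69, 138, 207, 414
Sum = 1 + 2 + 3 + 6 + 9 + 18 + 23 + 46 + 69 + 138 + 207 + 414 = 936

σ(414) = 936


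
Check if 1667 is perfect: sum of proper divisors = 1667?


Proper divisors of 1667: 1
Sum = 1 = 1

No, 1667 is not perfect (1 ≠ 1667)


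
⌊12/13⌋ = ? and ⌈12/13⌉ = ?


12/13 = 0.9231
floor = 0
ceil = 1

floor = 0, ceil = 1


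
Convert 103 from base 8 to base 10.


103 (base 8) = 67 (decimal)
67 (decimal) = 67 (base 10)


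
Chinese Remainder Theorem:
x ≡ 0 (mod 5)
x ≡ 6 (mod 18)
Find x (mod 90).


M = 5*18 = 90
M1 = M/5 = 18, M2 = M/18 = 5
M1^(-1) mod 5 = 2, M2^(-1) mod 18 = 11
x = 0*18*2 + 6*5*11 = 330
330 mod 90 = 60
Check: 60 mod 5 = 0 ✓, 60 mod 18 = 6 ✓

x ≡ 60 (mod 90)


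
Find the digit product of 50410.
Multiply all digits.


5 × 0 × 4 × 1 × 0 = 0


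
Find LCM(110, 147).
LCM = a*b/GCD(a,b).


GCD(110, 147) = 1
LCM = 110*147/1 = 16170/1 = 16170

LCM = 16170


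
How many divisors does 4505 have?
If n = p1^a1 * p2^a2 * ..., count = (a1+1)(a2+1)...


4505 = 5^1 × 17^1 × 53^1
d(4505) = (1+1) × (1+1) × (1+1) = 8

8 divisors


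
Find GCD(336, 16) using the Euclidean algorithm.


336 = 21 * 16 + 0
GCD = 16


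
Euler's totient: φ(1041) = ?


1041 = 3 × 347
Prime factors: 3, 347
φ(1041) = 1041 × (1-1/3) × (1-1/347)
= 1041 × 2/3 × 346/347 = 692

φ(1041) = 692


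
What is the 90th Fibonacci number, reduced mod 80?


F(k) mod 80 for k=1..90:
1, 1, 2, 3, 5, 8, 13, 21, 34, 55, 9, 64, 73, 57, 50, 27, 77, 24, 21, 45, 66, 31, 17, 48, 65, 33, 18, 51, 69, 40, 29, 69, 18, 7, 25, 32, 57, 9, 66, 75, 61, 56, 37, 13, 50, 63, 33, 16, 49, 65, 34, 19, 53, 72, 45, 37, 2, 39, 41, 0, 41, 41, 2, 43, 45, 8, 53, 61, 34, 15, 49, 64, 33, 17, 50, 67, 37, 24, 61, 5, 66, 71, 57, 48, 25, 73, 18, 11, 29, 40
F(90) mod 80 = 40


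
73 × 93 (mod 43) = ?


73 × 93 = 6789
6789 mod 43 = 38


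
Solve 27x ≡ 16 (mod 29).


GCD(27, 29) = 1, unique solution
a^(-1) mod 29 = 14
x = 14 * 16 mod 29 = 21

x ≡ 21 (mod 29)


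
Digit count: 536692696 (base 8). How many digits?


536692696 in base 8 = 3777243730
Number of digits = 10

10 digits (base 8)


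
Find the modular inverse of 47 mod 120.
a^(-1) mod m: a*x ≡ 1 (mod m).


Use the extended Euclidean algorithm on (120, 47); each row r = 120*s + 47*t:
r=120, s=1, t=0
r=47, s=0, t=1
q=2: r=26, s=1, t=-2   [120*(1) + 47*(-2) = 26]
q=1: r=21, s=-1, t=3   [120*(-1) + 47*(3) = 21]
q=1: r=5, s=2, t=-5   [120*(2) + 47*(-5) = 5]
q=4: r=1, s=-9, t=23   [120*(-9) + 47*(23) = 1]
q=5: r=0, s=47, t=-120   [120*(47) + 47*(-120) = 0]
GCD = 1 with t = 23, so 47*(23) ≡ 1 (mod 120)
Inverse = 23 mod 120 = 23
Check: 47 * 23 = 1081 ≡ 1 (mod 120)

47^(-1) ≡ 23 (mod 120)


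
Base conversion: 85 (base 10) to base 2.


85 (base 10) = 85 (decimal)
85 (decimal) = 1010101 (base 2)


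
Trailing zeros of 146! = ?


floor(146/5) = 29
floor(146/25) = 5
floor(146/125) = 1
Total = 35

35 trailing zeros


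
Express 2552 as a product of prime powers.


2552 / 2 = 1276
1276 / 2 = 638
638 / 2 = 319
319 / 11 = 29
29 / 29 = 1
2552 = 2^3 × 11 × 29


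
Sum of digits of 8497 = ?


8 + 4 + 9 + 7 = 28


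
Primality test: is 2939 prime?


Check divisors up to sqrt(2939) = 54.2125
No divisors found.
2939 is prime.

Yes, 2939 is prime


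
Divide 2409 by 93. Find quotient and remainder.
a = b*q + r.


2409 = 93 * 25 + 84
Check: 2325 + 84 = 2409

q = 25, r = 84


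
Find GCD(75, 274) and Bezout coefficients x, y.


Tabular extended Euclidean (each row: r = 75*s + 274*t):
r=75, s=1, t=0
r=274, s=0, t=1
q=0: r=75, s=1, t=0   [75*(1) + 274*(0) = 75]
q=3: r=49, s=-3, t=1   [75*(-3) + 274*(1) = 49]
q=1: r=26, s=4, t=-1   [75*(4) + 274*(-1) = 26]
q=1: r=23, s=-7, t=2   [75*(-7) + 274*(2) = 23]
q=1: r=3, s=11, t=-3   [75*(11) + 274*(-3) = 3]
q=7: r=2, s=-84, t=23   [75*(-84) + 274*(23) = 2]
q=1: r=1, s=95, t=-26   [75*(95) + 274*(-26) = 1]
q=2: r=0, s=-274, t=75   [75*(-274) + 274*(75) = 0]
GCD = 1; from the row with r=1: x=95, y=-26
Check: 75*(95) + 274*(-26) = 7125 - 7124 = 1

GCD = 1, x = 95, y = -26


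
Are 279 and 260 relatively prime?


Euclidean algorithm:
279 = 1 * 260 + 19
260 = 13 * 19 + 13
19 = 1 * 13 + 6
13 = 2 * 6 + 1
6 = 6 * 1 + 0
GCD(279, 260) = 1

Yes, coprime (GCD = 1)


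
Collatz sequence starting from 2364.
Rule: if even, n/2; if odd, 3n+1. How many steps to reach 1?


2364 → 1182 → 591 → 1774 → 887 → 2662 → 1331 → 3994 → 1997 → 5992 → 2996 → 1498 → 749 → 2248 → 1124 → 562 → 281 → 844 → 422 → 211 → 634 → 317 → 952 → 476 → 238 → 119 → 358 → 179 → 538 → 269 → 808 → 404 → 202 → 101 → 304 → 152 → 76 → 38 → 19 → 58 → 29 → 88 → 44 → 22 → 11 → 34 → 17 → 52 → 26 → 13 → 40 → 20 → 10 → 5 → 16 → 8 → 4 → 2 → 1
Total steps = 58

58 steps


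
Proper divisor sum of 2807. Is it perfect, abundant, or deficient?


Proper divisors: 1, 7, 401
Sum = 1 + 7 + 401 = 409
409 < 2807 → deficient

s(2807) = 409 (deficient)


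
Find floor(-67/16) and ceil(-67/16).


-67/16 = -4.1875
floor = -5
ceil = -4

floor = -5, ceil = -4


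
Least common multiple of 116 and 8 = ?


GCD(116, 8) = 4
LCM = 116*8/4 = 928/4 = 232

LCM = 232


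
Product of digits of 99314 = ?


9 × 9 × 3 × 1 × 4 = 972


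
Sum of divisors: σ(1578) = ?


Divisors of 1578: 1, 2, 3, 6, 263, 526, 789, 1578
Sum = 1 + 2 + 3 + 6 + 263 + 526 + 789 + 1578 = 3168

σ(1578) = 3168


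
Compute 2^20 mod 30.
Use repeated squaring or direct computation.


2^1 mod 30 = 2
2^2 mod 30 = 4
2^3 mod 30 = 8
2^4 mod 30 = 16
2^5 mod 30 = 2
2^6 mod 30 = 4
2^7 mod 30 = 8
2^8 mod 30 = 16
2^9 mod 30 = 2
2^10 mod 30 = 4
2^11 mod 30 = 8
2^12 mod 30 = 16
2^13 mod 30 = 2
2^14 mod 30 = 4
2^15 mod 30 = 8
2^16 mod 30 = 16
2^17 mod 30 = 2
2^18 mod 30 = 4
2^19 mod 30 = 8
2^20 mod 30 = 16


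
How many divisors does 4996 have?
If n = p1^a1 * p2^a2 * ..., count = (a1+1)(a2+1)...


4996 = 2^2 × 1249^1
d(4996) = (2+1) × (1+1) = 6

6 divisors


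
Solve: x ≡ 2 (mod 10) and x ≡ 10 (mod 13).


M = 10*13 = 130
M1 = M/10 = 13, M2 = M/13 = 10
M1^(-1) mod 10 = 7, M2^(-1) mod 13 = 4
x = 2*13*7 + 10*10*4 = 582
582 mod 130 = 62
Check: 62 mod 10 = 2 ✓, 62 mod 13 = 10 ✓

x ≡ 62 (mod 130)


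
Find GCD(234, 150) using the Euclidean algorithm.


234 = 1 * 150 + 84
150 = 1 * 84 + 66
84 = 1 * 66 + 18
66 = 3 * 18 + 12
18 = 1 * 12 + 6
12 = 2 * 6 + 0
GCD = 6


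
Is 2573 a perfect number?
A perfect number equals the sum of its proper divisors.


Proper divisors of 2573: 1, 31, 83
Sum = 1 + 31 + 83 = 115

No, 2573 is not perfect (115 ≠ 2573)


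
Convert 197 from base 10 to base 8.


197 (base 10) = 197 (decimal)
197 (decimal) = 305 (base 8)


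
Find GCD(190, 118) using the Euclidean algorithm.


190 = 1 * 118 + 72
118 = 1 * 72 + 46
72 = 1 * 46 + 26
46 = 1 * 26 + 20
26 = 1 * 20 + 6
20 = 3 * 6 + 2
6 = 3 * 2 + 0
GCD = 2


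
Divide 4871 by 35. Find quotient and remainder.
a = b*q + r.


4871 = 35 * 139 + 6
Check: 4865 + 6 = 4871

q = 139, r = 6


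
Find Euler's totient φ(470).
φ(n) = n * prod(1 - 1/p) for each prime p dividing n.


470 = 2 × 5 × 47
Prime factors: 2, 5, 47
φ(470) = 470 × (1-1/2) × (1-1/5) × (1-1/47)
= 470 × 1/2 × 4/5 × 46/47 = 184

φ(470) = 184


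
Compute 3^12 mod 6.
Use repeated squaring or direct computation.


3^1 mod 6 = 3
3^2 mod 6 = 3
3^3 mod 6 = 3
3^4 mod 6 = 3
3^5 mod 6 = 3
3^6 mod 6 = 3
3^7 mod 6 = 3
3^8 mod 6 = 3
3^9 mod 6 = 3
3^10 mod 6 = 3
3^11 mod 6 = 3
3^12 mod 6 = 3


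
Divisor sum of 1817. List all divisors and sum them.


Divisors of 1817: 1, 23, 79, 1817
Sum = 1 + 23 + 79 + 1817 = 1920

σ(1817) = 1920


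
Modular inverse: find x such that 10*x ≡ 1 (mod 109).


Use the extended Euclidean algorithm on (109, 10); each row r = 109*s + 10*t:
r=109, s=1, t=0
r=10, s=0, t=1
q=10: r=9, s=1, t=-10   [109*(1) + 10*(-10) = 9]
q=1: r=1, s=-1, t=11   [109*(-1) + 10*(11) = 1]
q=9: r=0, s=10, t=-109   [109*(10) + 10*(-109) = 0]
GCD = 1 with t = 11, so 10*(11) ≡ 1 (mod 109)
Inverse = 11 mod 109 = 11
Check: 10 * 11 = 110 ≡ 1 (mod 109)

10^(-1) ≡ 11 (mod 109)


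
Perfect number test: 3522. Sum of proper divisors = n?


Proper divisors of 3522: 1, 2, 3, 6, 587, 1174, 1761
Sum = 1 + 2 + 3 + 6 + 587 + 1174 + 1761 = 3534

No, 3522 is not perfect (3534 ≠ 3522)


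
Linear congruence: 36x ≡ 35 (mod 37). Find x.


GCD(36, 37) = 1, unique solution
a^(-1) mod 37 = 36
x = 36 * 35 mod 37 = 2

x ≡ 2 (mod 37)


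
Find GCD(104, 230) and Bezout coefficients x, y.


Tabular extended Euclidean (each row: r = 104*s + 230*t):
r=104, s=1, t=0
r=230, s=0, t=1
q=0: r=104, s=1, t=0   [104*(1) + 230*(0) = 104]
q=2: r=22, s=-2, t=1   [104*(-2) + 230*(1) = 22]
q=4: r=16, s=9, t=-4   [104*(9) + 230*(-4) = 16]
q=1: r=6, s=-11, t=5   [104*(-11) + 230*(5) = 6]
q=2: r=4, s=31, t=-14   [104*(31) + 230*(-14) = 4]
q=1: r=2, s=-42, t=19   [104*(-42) + 230*(19) = 2]
q=2: r=0, s=115, t=-52   [104*(115) + 230*(-52) = 0]
GCD = 2; from the row with r=2: x=-42, y=19
Check: 104*(-42) + 230*(19) = -4368 + 4370 = 2

GCD = 2, x = -42, y = 19


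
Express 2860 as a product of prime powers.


2860 / 2 = 1430
1430 / 2 = 715
715 / 5 = 143
143 / 11 = 13
13 / 13 = 1
2860 = 2^2 × 5 × 11 × 13


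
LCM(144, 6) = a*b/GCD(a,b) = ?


GCD(144, 6) = 6
LCM = 144*6/6 = 864/6 = 144

LCM = 144


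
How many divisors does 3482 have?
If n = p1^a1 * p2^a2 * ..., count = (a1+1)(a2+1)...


3482 = 2^1 × 1741^1
d(3482) = (1+1) × (1+1) = 4

4 divisors


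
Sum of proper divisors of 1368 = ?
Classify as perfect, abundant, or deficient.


Proper divisors: 1, 2, 3, 4, 6, 8, 9, 12, 18, 19, 24, 36, 38, 57, 72, 76, 114, 152, 171, 228, 342, 456, 684
Sum = 1 + 2 + 3 + 4 + 6 + 8 + 9 + 12 + 18 + 19 + 24 + 36 + 38 + 57 + 72 + 76 + 114 + 152 + 171 + 228 + 342 + 456 + 684 = 2532
2532 > 1368 → abundant

s(1368) = 2532 (abundant)


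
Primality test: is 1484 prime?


1484 / 2 = 742 (exact division)
1484 is NOT prime.

No, 1484 is not prime


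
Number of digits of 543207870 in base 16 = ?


543207870 in base 16 = 2060B1BE
Number of digits = 8

8 digits (base 16)


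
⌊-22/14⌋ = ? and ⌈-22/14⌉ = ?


-22/14 = -1.5714
floor = -2
ceil = -1

floor = -2, ceil = -1


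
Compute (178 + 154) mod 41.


178 + 154 = 332
332 mod 41 = 4


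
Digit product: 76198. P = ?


7 × 6 × 1 × 9 × 8 = 3024


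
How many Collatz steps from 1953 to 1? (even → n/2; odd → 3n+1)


1953 → 5860 → 2930 → 1465 → 4396 → 2198 → 1099 → 3298 → 1649 → 4948 → 2474 → 1237 → 3712 → 1856 → 928 → 464 → 232 → 116 → 58 → 29 → 88 → 44 → 22 → 11 → 34 → 17 → 52 → 26 → 13 → 40 → 20 → 10 → 5 → 16 → 8 → 4 → 2 → 1
Total steps = 37

37 steps


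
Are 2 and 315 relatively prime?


Euclidean algorithm:
315 = 157 * 2 + 1
2 = 2 * 1 + 0
GCD(2, 315) = 1

Yes, coprime (GCD = 1)


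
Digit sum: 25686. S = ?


2 + 5 + 6 + 8 + 6 = 27


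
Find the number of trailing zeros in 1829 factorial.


floor(1829/5) = 365
floor(1829/25) = 73
floor(1829/125) = 14
floor(1829/625) = 2
Total = 454

454 trailing zeros


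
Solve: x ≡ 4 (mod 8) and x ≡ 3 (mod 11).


M = 8*11 = 88
M1 = M/8 = 11, M2 = M/11 = 8
M1^(-1) mod 8 = 3, M2^(-1) mod 11 = 7
x = 4*11*3 + 3*8*7 = 300
300 mod 88 = 36
Check: 36 mod 8 = 4 ✓, 36 mod 11 = 3 ✓

x ≡ 36 (mod 88)


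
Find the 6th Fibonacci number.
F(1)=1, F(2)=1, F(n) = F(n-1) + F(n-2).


Sequence: 1, 1, 2, 3, 5, 8
F(6) = 8


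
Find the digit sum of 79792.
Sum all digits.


7 + 9 + 7 + 9 + 2 = 34


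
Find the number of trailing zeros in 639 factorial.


floor(639/5) = 127
floor(639/25) = 25
floor(639/125) = 5
floor(639/625) = 1
Total = 158

158 trailing zeros


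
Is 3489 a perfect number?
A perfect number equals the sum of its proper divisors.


Proper divisors of 3489: 1, 3, 1163
Sum = 1 + 3 + 1163 = 1167

No, 3489 is not perfect (1167 ≠ 3489)


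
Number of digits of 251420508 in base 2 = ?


251420508 in base 2 = 1110111111000101111101011100
Number of digits = 28

28 digits (base 2)


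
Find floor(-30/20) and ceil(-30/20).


-30/20 = -1.5000
floor = -2
ceil = -1

floor = -2, ceil = -1


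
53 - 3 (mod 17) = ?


53 - 3 = 50
50 mod 17 = 16


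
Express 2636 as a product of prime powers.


2636 / 2 = 1318
1318 / 2 = 659
659 / 659 = 1
2636 = 2^2 × 659


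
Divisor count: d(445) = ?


445 = 5^1 × 89^1
d(445) = (1+1) × (1+1) = 4

4 divisors


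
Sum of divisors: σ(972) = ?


Divisors of 972: 1, 2, 3, 4, 6, 9, 12, 18, 27, 36, 54, 81, 108, 162, 243, 324, 486, 972
Sum = 1 + 2 + 3 + 4 + 6 + 9 + 12 + 18 + 27 + 36 + 54 + 81 + 108 + 162 + 243 + 324 + 486 + 972 = 2548

σ(972) = 2548


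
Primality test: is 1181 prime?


Check divisors up to sqrt(1181) = 34.3657
No divisors found.
1181 is prime.

Yes, 1181 is prime


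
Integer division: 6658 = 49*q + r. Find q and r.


6658 = 49 * 135 + 43
Check: 6615 + 43 = 6658

q = 135, r = 43


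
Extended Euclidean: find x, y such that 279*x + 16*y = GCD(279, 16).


Tabular extended Euclidean (each row: r = 279*s + 16*t):
r=279, s=1, t=0
r=16, s=0, t=1
q=17: r=7, s=1, t=-17   [279*(1) + 16*(-17) = 7]
q=2: r=2, s=-2, t=35   [279*(-2) + 16*(35) = 2]
q=3: r=1, s=7, t=-122   [279*(7) + 16*(-122) = 1]
q=2: r=0, s=-16, t=279   [279*(-16) + 16*(279) = 0]
GCD = 1; from the row with r=1: x=7, y=-122
Check: 279*(7) + 16*(-122) = 1953 - 1952 = 1

GCD = 1, x = 7, y = -122


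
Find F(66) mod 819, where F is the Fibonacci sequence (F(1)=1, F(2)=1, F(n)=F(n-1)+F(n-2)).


F(k) mod 819 for k=1..66:
1, 1, 2, 3, 5, 8, 13, 21, 34, 55, 89, 144, 233, 377, 610, 168, 778, 127, 86, 213, 299, 512, 811, 504, 496, 181, 677, 39, 716, 755, 652, 588, 421, 190, 611, 801, 593, 575, 349, 105, 454, 559, 194, 753, 128, 62, 190, 252, 442, 694, 317, 192, 509, 701, 391, 273, 664, 118, 782, 81, 44, 125, 169, 294, 463, 757
F(66) mod 819 = 757


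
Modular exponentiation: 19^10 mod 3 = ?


19^1 mod 3 = 1
19^2 mod 3 = 1
19^3 mod 3 = 1
19^4 mod 3 = 1
19^5 mod 3 = 1
19^6 mod 3 = 1
19^7 mod 3 = 1
19^8 mod 3 = 1
19^9 mod 3 = 1
19^10 mod 3 = 1


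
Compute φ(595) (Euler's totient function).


595 = 5 × 7 × 17
Prime factors: 5, 7, 17
φ(595) = 595 × (1-1/5) × (1-1/7) × (1-1/17)
= 595 × 4/5 × 6/7 × 16/17 = 384

φ(595) = 384


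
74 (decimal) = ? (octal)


74 (base 10) = 74 (decimal)
74 (decimal) = 112 (base 8)


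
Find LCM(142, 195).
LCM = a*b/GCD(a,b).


GCD(142, 195) = 1
LCM = 142*195/1 = 27690/1 = 27690

LCM = 27690


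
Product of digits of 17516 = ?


1 × 7 × 5 × 1 × 6 = 210


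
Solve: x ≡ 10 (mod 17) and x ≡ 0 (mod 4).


M = 17*4 = 68
M1 = M/17 = 4, M2 = M/4 = 17
M1^(-1) mod 17 = 13, M2^(-1) mod 4 = 1
x = 10*4*13 + 0*17*1 = 520
520 mod 68 = 44
Check: 44 mod 17 = 10 ✓, 44 mod 4 = 0 ✓

x ≡ 44 (mod 68)


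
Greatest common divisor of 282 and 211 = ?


282 = 1 * 211 + 71
211 = 2 * 71 + 69
71 = 1 * 69 + 2
69 = 34 * 2 + 1
2 = 2 * 1 + 0
GCD = 1


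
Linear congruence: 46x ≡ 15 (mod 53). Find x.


GCD(46, 53) = 1, unique solution
a^(-1) mod 53 = 15
x = 15 * 15 mod 53 = 13

x ≡ 13 (mod 53)


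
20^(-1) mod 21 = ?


Use the extended Euclidean algorithm on (21, 20); each row r = 21*s + 20*t:
r=21, s=1, t=0
r=20, s=0, t=1
q=1: r=1, s=1, t=-1   [21*(1) + 20*(-1) = 1]
q=20: r=0, s=-20, t=21   [21*(-20) + 20*(21) = 0]
GCD = 1 with t = -1, so 20*(-1) ≡ 1 (mod 21)
Inverse = -1 mod 21 = 20
Check: 20 * 20 = 400 ≡ 1 (mod 21)

20^(-1) ≡ 20 (mod 21)


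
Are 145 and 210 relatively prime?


Euclidean algorithm:
210 = 1 * 145 + 65
145 = 2 * 65 + 15
65 = 4 * 15 + 5
15 = 3 * 5 + 0
GCD(145, 210) = 5

No, not coprime (GCD = 5)


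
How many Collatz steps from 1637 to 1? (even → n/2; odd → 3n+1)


1637 → 4912 → 2456 → 1228 → 614 → 307 → 922 → 461 → 1384 → 692 → 346 → 173 → 520 → 260 → 130 → 65 → 196 → 98 → 49 → 148 → 74 → 37 → 112 → 56 → 28 → 14 → 7 → 22 → 11 → 34 → 17 → 52 → 26 → 13 → 40 → 20 → 10 → 5 → 16 → 8 → 4 → 2 → 1
Total steps = 42

42 steps


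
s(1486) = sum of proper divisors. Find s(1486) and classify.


Proper divisors: 1, 2, 743
Sum = 1 + 2 + 743 = 746
746 < 1486 → deficient

s(1486) = 746 (deficient)


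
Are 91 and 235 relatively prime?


Euclidean algorithm:
235 = 2 * 91 + 53
91 = 1 * 53 + 38
53 = 1 * 38 + 15
38 = 2 * 15 + 8
15 = 1 * 8 + 7
8 = 1 * 7 + 1
7 = 7 * 1 + 0
GCD(91, 235) = 1

Yes, coprime (GCD = 1)


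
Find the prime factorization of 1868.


1868 / 2 = 934
934 / 2 = 467
467 / 467 = 1
1868 = 2^2 × 467


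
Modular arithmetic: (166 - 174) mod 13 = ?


166 - 174 = -8
-8 mod 13 = 5


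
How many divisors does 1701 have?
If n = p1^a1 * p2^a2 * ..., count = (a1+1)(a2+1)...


1701 = 3^5 × 7^1
d(1701) = (5+1) × (1+1) = 12

12 divisors


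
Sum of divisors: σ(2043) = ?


Divisors of 2043: 1, 3, 9, 227, 681, 2043
Sum = 1 + 3 + 9 + 227 + 681 + 2043 = 2964

σ(2043) = 2964


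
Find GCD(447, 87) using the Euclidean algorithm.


447 = 5 * 87 + 12
87 = 7 * 12 + 3
12 = 4 * 3 + 0
GCD = 3


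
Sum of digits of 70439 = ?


7 + 0 + 4 + 3 + 9 = 23


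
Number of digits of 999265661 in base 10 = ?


999265661 has 9 digits in base 10
floor(log10(999265661)) + 1 = floor(8.9997) + 1 = 9

9 digits (base 10)


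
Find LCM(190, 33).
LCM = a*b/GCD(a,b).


GCD(190, 33) = 1
LCM = 190*33/1 = 6270/1 = 6270

LCM = 6270


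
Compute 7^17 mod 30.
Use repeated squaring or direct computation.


7^1 mod 30 = 7
7^2 mod 30 = 19
7^3 mod 30 = 13
7^4 mod 30 = 1
7^5 mod 30 = 7
7^6 mod 30 = 19
7^7 mod 30 = 13
7^8 mod 30 = 1
7^9 mod 30 = 7
7^10 mod 30 = 19
7^11 mod 30 = 13
7^12 mod 30 = 1
7^13 mod 30 = 7
7^14 mod 30 = 19
7^15 mod 30 = 13
7^16 mod 30 = 1
7^17 mod 30 = 7


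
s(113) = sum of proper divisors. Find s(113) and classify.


Proper divisors: 1
Sum = 1 = 1
1 < 113 → deficient

s(113) = 1 (deficient)


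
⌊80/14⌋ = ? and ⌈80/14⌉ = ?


80/14 = 5.7143
floor = 5
ceil = 6

floor = 5, ceil = 6


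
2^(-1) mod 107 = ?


Use the extended Euclidean algorithm on (107, 2); each row r = 107*s + 2*t:
r=107, s=1, t=0
r=2, s=0, t=1
q=53: r=1, s=1, t=-53   [107*(1) + 2*(-53) = 1]
q=2: r=0, s=-2, t=107   [107*(-2) + 2*(107) = 0]
GCD = 1 with t = -53, so 2*(-53) ≡ 1 (mod 107)
Inverse = -53 mod 107 = 54
Check: 2 * 54 = 108 ≡ 1 (mod 107)

2^(-1) ≡ 54 (mod 107)


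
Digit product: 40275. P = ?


4 × 0 × 2 × 7 × 5 = 0
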